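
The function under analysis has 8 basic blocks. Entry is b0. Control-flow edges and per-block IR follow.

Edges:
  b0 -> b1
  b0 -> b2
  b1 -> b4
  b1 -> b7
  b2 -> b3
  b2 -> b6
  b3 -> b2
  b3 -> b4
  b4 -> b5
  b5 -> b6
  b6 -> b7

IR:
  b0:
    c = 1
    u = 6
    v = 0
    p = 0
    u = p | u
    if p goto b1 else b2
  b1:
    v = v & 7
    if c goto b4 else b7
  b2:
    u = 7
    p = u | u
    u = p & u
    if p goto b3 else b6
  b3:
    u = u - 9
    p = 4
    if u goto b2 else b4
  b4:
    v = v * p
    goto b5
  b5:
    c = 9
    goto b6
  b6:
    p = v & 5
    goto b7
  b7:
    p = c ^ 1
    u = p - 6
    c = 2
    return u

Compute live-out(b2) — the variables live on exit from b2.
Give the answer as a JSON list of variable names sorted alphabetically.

def/use:
  b0: {c,p,u,v} / ∅
  b1: {v} / {c,v}
  b2: {p,u} / ∅
  b3: {p,u} / {u}
  b4: {v} / {p,v}
  b5: {c} / ∅
  b6: {p} / {v}
  b7: {c,p,u} / {c}

Live sets:
  b0: in=∅ out={c,p,v}
  b1: in={c,p,v} out={c,p,v}
  b2: in={c,v} out={c,u,v}
  b3: in={c,u,v} out={c,p,v}
  b4: in={p,v} out={v}
  b5: in={v} out={c,v}
  b6: in={c,v} out={c}
  b7: in={c} out=∅

live-out(b2) = ["c", "u", "v"]

Answer: ["c", "u", "v"]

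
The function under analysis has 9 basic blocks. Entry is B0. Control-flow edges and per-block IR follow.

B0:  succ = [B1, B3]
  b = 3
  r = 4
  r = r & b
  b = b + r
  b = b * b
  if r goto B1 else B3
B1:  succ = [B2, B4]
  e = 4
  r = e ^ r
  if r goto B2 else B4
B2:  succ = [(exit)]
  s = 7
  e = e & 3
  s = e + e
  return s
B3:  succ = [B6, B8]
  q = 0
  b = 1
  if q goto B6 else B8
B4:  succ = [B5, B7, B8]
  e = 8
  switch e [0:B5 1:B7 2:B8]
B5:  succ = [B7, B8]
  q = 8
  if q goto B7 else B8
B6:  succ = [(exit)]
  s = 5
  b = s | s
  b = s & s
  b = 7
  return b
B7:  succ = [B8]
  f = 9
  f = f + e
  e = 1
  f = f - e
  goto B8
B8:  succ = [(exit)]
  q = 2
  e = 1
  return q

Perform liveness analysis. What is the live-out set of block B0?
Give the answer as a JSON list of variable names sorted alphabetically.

Answer: ["r"]

Analysis:
def/use:
  B0 def {b,r} use ∅
  B1 def {e,r} use {r}
  B2 def {e,s} use {e}
  B3 def {b,q} use ∅
  B4 def {e} use ∅
  B5 def {q} use ∅
  B6 def {b,s} use ∅
  B7 def {e,f} use {e}
  B8 def {e,q} use ∅

Live sets:
  B0: in=∅ out={r}
  B1: in={r} out={e}
  B2: in={e} out=∅
  B3: in=∅ out=∅
  B4: in=∅ out={e}
  B5: in={e} out={e}
  B6: in=∅ out=∅
  B7: in={e} out=∅
  B8: in=∅ out=∅

live-out(B0) = ["r"]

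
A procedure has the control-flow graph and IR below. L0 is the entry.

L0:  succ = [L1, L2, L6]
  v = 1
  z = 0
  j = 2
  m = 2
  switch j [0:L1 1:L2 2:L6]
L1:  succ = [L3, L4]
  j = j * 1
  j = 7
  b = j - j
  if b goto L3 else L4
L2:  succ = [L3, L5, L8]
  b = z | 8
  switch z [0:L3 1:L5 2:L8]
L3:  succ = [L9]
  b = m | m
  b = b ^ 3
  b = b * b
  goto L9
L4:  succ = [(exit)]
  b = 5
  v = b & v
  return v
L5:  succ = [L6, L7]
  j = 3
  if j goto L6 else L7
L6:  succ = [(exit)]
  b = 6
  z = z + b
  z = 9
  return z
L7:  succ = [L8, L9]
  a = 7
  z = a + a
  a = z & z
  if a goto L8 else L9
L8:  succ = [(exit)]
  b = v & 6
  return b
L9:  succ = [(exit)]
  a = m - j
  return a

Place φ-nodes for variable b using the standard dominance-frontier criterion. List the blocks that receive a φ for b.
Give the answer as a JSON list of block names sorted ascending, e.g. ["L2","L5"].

idom tree: L1←L0 L2←L0 L3←L0 L4←L1 L5←L2 L6←L0 L7←L5 L8←L2 L9←L0
Dom at joins:
  L3: preds {L1,L2}: {L0,L1} ∩ {L0,L2} = {L0}; idom=L0
  L6: preds {L0,L5}: {L0} ∩ {L0,L2,L5} = {L0}; idom=L0
  L8: preds {L2,L7}: {L0,L2} ∩ {L0,L2,L5,L7} = {L0,L2}; idom=L2
  L9: preds {L3,L7}: {L0,L3} ∩ {L0,L2,L5,L7} = {L0}; idom=L0

DF walk-up:
  L3←L1: walk L1 to L0
  L3←L2: walk L2 to L0
  L6←L0: walk · to L0
  L6←L5: walk L5→L2 to L0
  L8←L2: walk · to L2
  L8←L7: walk L7→L5 to L2
  L9←L3: walk L3 to L0
  L9←L7: walk L7→L5→L2 to L0
  L0: DF=∅
  L1: DF={L3}
  L2: DF={L3,L6,L9}
  L3: DF={L9}
  L4: DF=∅
  L5: DF={L6,L8,L9}
  L6: DF=∅
  L7: DF={L8,L9}
  L8: DF=∅
  L9: DF=∅

φ for b: defs {L1,L2,L3,L4,L6,L8}
  DF⁺ = {L3,L6,L9}

Answer: ["L3", "L6", "L9"]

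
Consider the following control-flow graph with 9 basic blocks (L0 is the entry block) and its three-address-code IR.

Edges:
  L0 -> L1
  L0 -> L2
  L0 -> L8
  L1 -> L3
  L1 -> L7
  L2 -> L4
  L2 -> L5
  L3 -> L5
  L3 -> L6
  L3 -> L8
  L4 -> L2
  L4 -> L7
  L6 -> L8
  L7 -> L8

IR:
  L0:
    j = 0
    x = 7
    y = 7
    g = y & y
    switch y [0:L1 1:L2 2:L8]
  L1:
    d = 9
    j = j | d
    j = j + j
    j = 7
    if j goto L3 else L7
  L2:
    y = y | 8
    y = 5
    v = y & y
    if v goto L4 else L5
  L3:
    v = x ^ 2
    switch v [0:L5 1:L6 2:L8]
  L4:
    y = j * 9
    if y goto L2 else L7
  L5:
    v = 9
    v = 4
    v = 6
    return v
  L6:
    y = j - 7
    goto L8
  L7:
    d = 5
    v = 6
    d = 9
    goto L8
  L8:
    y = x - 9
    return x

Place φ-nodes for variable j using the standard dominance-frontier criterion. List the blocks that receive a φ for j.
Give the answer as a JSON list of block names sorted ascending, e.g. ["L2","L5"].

idom tree: L1←L0 L2←L0 L3←L1 L4←L2 L5←L0 L6←L3 L7←L0 L8←L0
Dom at joins:
  L2: preds {L0,L4}: {L0} ∩ {L0,L2,L4} = {L0}; idom=L0
  L5: preds {L2,L3}: {L0,L2} ∩ {L0,L1,L3} = {L0}; idom=L0
  L7: preds {L1,L4}: {L0,L1} ∩ {L0,L2,L4} = {L0}; idom=L0
  L8: preds {L0,L3,L6,L7}: {L0} ∩ {L0,L1,L3} ∩ {L0,L1,L3,L6} ∩ {L0,L7} = {L0}; idom=L0

DF derivation:
  L2←L0: walk · to L0
  L2←L4: walk L4→L2 to L0
  L5←L2: walk L2 to L0
  L5←L3: walk L3→L1 to L0
  L7←L1: walk L1 to L0
  L7←L4: walk L4→L2 to L0
  L8←L0: walk · to L0
  L8←L3: walk L3→L1 to L0
  L8←L6: walk L6→L3→L1 to L0
  L8←L7: walk L7 to L0
  L0 → ∅
  L1 → {L5,L7,L8}
  L2 → {L2,L5,L7}
  L3 → {L5,L8}
  L4 → {L2,L7}
  L5 → ∅
  L6 → {L8}
  L7 → {L8}
  L8 → ∅

φ for j: defs {L0,L1}
  DF⁺ = {L5,L7,L8}

Answer: ["L5", "L7", "L8"]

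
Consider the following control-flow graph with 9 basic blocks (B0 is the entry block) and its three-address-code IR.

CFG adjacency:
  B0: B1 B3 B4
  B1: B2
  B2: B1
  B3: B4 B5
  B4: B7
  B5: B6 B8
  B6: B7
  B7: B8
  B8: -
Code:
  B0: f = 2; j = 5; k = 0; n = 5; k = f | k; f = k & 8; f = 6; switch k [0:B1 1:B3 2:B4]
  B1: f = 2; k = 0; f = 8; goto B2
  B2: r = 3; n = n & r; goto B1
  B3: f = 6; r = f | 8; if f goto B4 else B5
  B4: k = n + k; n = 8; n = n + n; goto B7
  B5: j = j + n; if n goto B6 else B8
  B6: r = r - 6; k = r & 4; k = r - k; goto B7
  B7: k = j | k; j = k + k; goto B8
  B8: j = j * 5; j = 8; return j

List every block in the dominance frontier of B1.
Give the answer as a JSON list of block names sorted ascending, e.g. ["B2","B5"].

idom tree: B1←B0 B2←B1 B3←B0 B4←B0 B5←B3 B6←B5 B7←B0 B8←B0
Dom at joins:
  B1: preds {B0,B2}: {B0} ∩ {B0,B1,B2} = {B0}; idom=B0
  B4: preds {B0,B3}: {B0} ∩ {B0,B3} = {B0}; idom=B0
  B7: preds {B4,B6}: {B0,B4} ∩ {B0,B3,B5,B6} = {B0}; idom=B0
  B8: preds {B5,B7}: {B0,B3,B5} ∩ {B0,B7} = {B0}; idom=B0

DF derivation:
  join B1 pred B0: · stop@B0
  join B1 pred B2: B2→B1 stop@B0
  join B4 pred B0: · stop@B0
  join B4 pred B3: B3 stop@B0
  join B7 pred B4: B4 stop@B0
  join B7 pred B6: B6→B5→B3 stop@B0
  join B8 pred B5: B5→B3 stop@B0
  join B8 pred B7: B7 stop@B0
  DF(B0)=∅
  DF(B1)={B1}
  DF(B2)={B1}
  DF(B3)={B4,B7,B8}
  DF(B4)={B7}
  DF(B5)={B7,B8}
  DF(B6)={B7}
  DF(B7)={B8}
  DF(B8)=∅

DF(B1) = ["B1"]

Answer: ["B1"]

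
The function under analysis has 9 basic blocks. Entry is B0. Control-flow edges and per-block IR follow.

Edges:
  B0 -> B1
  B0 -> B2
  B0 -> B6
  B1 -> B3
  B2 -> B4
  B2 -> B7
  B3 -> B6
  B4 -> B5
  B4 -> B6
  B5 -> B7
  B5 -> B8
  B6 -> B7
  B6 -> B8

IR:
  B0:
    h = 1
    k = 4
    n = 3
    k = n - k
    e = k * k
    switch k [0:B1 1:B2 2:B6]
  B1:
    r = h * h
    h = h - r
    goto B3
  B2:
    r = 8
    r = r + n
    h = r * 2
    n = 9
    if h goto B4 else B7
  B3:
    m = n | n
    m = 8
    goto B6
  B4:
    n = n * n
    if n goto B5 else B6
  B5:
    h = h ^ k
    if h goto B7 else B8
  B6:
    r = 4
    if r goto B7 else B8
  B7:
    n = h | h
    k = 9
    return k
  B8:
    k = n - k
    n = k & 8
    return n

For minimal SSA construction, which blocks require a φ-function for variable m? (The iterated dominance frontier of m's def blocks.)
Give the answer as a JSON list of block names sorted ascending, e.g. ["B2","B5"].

Answer: ["B6", "B7", "B8"]

Working:
idom tree: B1←B0 B2←B0 B3←B1 B4←B2 B5←B4 B6←B0 B7←B0 B8←B0
Join-block Dom:
  B6: preds {B0,B3,B4}: {B0} ∩ {B0,B1,B3} ∩ {B0,B2,B4} = {B0}; idom=B0
  B7: preds {B2,B5,B6}: {B0,B2} ∩ {B0,B2,B4,B5} ∩ {B0,B6} = {B0}; idom=B0
  B8: preds {B5,B6}: {B0,B2,B4,B5} ∩ {B0,B6} = {B0}; idom=B0

Frontier:
  join B6 pred B0: · stop@B0
  join B6 pred B3: B3→B1 stop@B0
  join B6 pred B4: B4→B2 stop@B0
  join B7 pred B2: B2 stop@B0
  join B7 pred B5: B5→B4→B2 stop@B0
  join B7 pred B6: B6 stop@B0
  join B8 pred B5: B5→B4→B2 stop@B0
  join B8 pred B6: B6 stop@B0
  B0 → ∅
  B1 → {B6}
  B2 → {B6,B7,B8}
  B3 → {B6}
  B4 → {B6,B7,B8}
  B5 → {B7,B8}
  B6 → {B7,B8}
  B7 → ∅
  B8 → ∅

φ for m: defs {B3}
  DF⁺ = {B6,B7,B8}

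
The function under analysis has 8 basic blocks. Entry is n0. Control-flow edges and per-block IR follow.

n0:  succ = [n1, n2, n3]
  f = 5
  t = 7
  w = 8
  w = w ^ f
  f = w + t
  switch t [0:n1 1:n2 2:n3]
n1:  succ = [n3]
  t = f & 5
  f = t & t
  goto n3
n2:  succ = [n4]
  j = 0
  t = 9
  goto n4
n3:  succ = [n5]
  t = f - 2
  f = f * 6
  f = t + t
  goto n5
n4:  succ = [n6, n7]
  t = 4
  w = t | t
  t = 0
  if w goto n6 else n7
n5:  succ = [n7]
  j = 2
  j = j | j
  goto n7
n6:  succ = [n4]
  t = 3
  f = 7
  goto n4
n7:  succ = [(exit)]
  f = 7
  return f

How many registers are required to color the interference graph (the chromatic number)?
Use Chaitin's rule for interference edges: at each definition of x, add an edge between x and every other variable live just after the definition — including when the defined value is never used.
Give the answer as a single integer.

Answer: 3

Derivation:
Block summaries:
  n0: {f,t,w} / ∅
  n1: {f,t} / {f}
  n2: {j,t} / ∅
  n3: {f,t} / {f}
  n4: {t,w} / ∅
  n5: {j} / ∅
  n6: {f,t} / ∅
  n7: {f} / ∅

Live sets:
  live n0: ∅→{f}
  live n1: {f}→{f}
  live n2: ∅→∅
  live n3: {f}→∅
  live n4: ∅→∅
  live n5: ∅→∅
  live n6: ∅→∅
  live n7: ∅→∅

Interference:
  f — {t,w}
  j — ∅
  t — {f,w}
  w — {f,t}

Chromatic number:
  {f,t,w} pairwise interfere (3-clique) ⇒ χ ≥ 3
  3-colouring: R0={f,j}  R1={t}  R2={w}
  χ = 3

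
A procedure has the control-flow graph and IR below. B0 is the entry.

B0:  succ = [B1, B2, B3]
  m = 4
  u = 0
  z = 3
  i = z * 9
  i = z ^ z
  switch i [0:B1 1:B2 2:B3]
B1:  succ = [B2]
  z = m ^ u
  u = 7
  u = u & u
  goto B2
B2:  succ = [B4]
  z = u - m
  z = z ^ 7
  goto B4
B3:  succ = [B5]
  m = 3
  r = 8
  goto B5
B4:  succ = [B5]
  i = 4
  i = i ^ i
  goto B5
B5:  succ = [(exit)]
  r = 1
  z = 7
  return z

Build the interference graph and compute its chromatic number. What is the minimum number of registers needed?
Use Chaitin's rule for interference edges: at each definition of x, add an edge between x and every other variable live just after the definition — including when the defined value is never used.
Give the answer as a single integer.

Per-block:
  B0: def={i,m,u,z} ue=∅
  B1: def={u,z} ue={m,u}
  B2: def={z} ue={m,u}
  B3: def={m,r} ue=∅
  B4: def={i} ue=∅
  B5: def={r,z} ue=∅

Backward fixpoint:
  B0 li=∅ lo={m,u}
  B1 li={m,u} lo={m,u}
  B2 li={m,u} lo=∅
  B3 li=∅ lo=∅
  B4 li=∅ lo=∅
  B5 li=∅ lo=∅

Interference:
  i↔{m,u,z}
  m↔{i,u,z}
  r↔∅
  u↔{i,m,z}
  z↔{i,m,u}

Chromatic number:
  clique {i,m,u,z} ⇒ need ≥ 4
  4-colouring: r0={i,r}  r1={m}  r2={u}  r3={z}
  χ = 4

Answer: 4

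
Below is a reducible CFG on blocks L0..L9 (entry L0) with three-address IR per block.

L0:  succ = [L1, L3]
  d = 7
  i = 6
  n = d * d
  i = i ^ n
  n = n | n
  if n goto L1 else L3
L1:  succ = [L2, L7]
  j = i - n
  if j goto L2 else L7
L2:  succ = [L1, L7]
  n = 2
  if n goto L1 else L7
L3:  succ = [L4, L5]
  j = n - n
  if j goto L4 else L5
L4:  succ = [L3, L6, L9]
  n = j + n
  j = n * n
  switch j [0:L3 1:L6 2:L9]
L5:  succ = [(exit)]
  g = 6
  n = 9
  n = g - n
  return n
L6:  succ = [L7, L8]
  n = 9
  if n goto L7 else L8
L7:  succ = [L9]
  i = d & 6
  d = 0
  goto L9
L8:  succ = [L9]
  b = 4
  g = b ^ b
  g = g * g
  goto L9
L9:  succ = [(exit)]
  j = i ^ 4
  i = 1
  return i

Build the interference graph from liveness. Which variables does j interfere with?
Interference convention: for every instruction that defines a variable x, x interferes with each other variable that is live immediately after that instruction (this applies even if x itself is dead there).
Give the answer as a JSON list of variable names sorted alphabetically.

def/use:
  L0 def {d,i,n} use ∅
  L1 def {j} use {i,n}
  L2 def {n} use ∅
  L3 def {j} use {n}
  L4 def {j,n} use {j,n}
  L5 def {g,n} use ∅
  L6 def {n} use ∅
  L7 def {d,i} use {d}
  L8 def {b,g} use ∅
  L9 def {i,j} use {i}

Liveness:
  L0 li=∅ lo={d,i,n}
  L1 li={d,i,n} lo={d,i}
  L2 li={d,i} lo={d,i,n}
  L3 li={d,i,n} lo={d,i,j,n}
  L4 li={d,i,j,n} lo={d,i,n}
  L5 li=∅ lo=∅
  L6 li={d,i} lo={d,i}
  L7 li={d} lo={i}
  L8 li={i} lo={i}
  L9 li={i} lo=∅

Interference:
  b↔{i}
  d↔{i,j,n}
  g↔{i,n}
  i↔{b,d,g,j,n}
  j↔{d,i,n}
  n↔{d,g,i,j}

N(j) = ["d", "i", "n"]

Answer: ["d", "i", "n"]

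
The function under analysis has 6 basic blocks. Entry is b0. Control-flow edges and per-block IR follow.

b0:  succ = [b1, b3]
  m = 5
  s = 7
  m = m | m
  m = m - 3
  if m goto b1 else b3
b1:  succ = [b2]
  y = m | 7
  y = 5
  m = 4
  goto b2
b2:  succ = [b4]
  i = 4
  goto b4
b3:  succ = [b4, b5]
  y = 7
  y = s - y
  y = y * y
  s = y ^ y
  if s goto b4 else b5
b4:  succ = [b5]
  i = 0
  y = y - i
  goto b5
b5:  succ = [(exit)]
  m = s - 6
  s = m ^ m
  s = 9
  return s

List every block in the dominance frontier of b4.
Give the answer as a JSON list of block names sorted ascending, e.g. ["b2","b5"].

idom tree: b1←b0 b2←b1 b3←b0 b4←b0 b5←b0
Dom∩ at merges:
  b4: preds {b2,b3}: {b0,b1,b2} ∩ {b0,b3} = {b0}; idom=b0
  b5: preds {b3,b4}: {b0,b3} ∩ {b0,b4} = {b0}; idom=b0

DF walk-up:
  join b4 pred b2: b2→b1 stop@b0
  join b4 pred b3: b3 stop@b0
  join b5 pred b3: b3 stop@b0
  join b5 pred b4: b4 stop@b0
  b0: DF=∅
  b1: DF={b4}
  b2: DF={b4}
  b3: DF={b4,b5}
  b4: DF={b5}
  b5: DF=∅

DF(b4) = ["b5"]

Answer: ["b5"]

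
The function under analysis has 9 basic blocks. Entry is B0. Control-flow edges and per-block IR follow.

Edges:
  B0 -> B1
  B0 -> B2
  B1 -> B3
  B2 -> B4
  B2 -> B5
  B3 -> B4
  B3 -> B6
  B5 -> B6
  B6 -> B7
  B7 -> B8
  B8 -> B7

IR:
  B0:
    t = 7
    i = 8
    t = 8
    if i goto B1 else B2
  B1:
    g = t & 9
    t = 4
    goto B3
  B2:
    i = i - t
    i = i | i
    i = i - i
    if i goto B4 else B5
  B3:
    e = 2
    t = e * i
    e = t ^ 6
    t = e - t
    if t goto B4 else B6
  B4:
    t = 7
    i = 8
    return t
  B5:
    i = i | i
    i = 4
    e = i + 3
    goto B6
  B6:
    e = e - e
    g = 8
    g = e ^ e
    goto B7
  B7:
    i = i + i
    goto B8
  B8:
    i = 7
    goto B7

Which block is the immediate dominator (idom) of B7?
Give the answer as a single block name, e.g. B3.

idom tree: B1←B0 B2←B0 B3←B1 B4←B0 B5←B2 B6←B0 B7←B6 B8←B7
Join-block Dom:
  B4: preds {B2,B3}: {B0,B2} ∩ {B0,B1,B3} = {B0}; idom=B0
  B6: preds {B3,B5}: {B0,B1,B3} ∩ {B0,B2,B5} = {B0}; idom=B0
  B7: preds {B6,B8}: {B0,B6} ∩ {B0,B6,B7,B8} = {B0,B6}; idom=B6

idom(B7) = B6

Answer: B6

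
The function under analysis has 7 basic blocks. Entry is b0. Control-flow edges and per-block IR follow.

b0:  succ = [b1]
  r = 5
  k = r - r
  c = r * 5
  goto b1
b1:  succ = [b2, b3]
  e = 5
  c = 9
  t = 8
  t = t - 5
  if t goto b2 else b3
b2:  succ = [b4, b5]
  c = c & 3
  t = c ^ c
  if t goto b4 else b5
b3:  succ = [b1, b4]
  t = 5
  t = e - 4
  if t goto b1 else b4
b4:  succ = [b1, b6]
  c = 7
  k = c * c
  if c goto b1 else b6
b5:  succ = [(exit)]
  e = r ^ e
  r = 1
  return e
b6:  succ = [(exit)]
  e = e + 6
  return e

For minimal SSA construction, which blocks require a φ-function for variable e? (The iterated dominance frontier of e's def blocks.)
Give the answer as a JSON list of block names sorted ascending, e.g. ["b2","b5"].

idom tree: b1←b0 b2←b1 b3←b1 b4←b1 b5←b2 b6←b4
Dom at joins:
  b1: preds {b0,b3,b4}: {b0} ∩ {b0,b1,b3} ∩ {b0,b1,b4} = {b0}; idom=b0
  b4: preds {b2,b3}: {b0,b1,b2} ∩ {b0,b1,b3} = {b0,b1}; idom=b1

DF walk-up:
  b1←b0: walk · to b0
  b1←b3: walk b3→b1 to b0
  b1←b4: walk b4→b1 to b0
  b4←b2: walk b2 to b1
  b4←b3: walk b3 to b1
  b0 → ∅
  b1 → {b1}
  b2 → {b4}
  b3 → {b1,b4}
  b4 → {b1}
  b5 → ∅
  b6 → ∅

φ for e: defs {b1,b5,b6}
  DF⁺ = {b1}

Answer: ["b1"]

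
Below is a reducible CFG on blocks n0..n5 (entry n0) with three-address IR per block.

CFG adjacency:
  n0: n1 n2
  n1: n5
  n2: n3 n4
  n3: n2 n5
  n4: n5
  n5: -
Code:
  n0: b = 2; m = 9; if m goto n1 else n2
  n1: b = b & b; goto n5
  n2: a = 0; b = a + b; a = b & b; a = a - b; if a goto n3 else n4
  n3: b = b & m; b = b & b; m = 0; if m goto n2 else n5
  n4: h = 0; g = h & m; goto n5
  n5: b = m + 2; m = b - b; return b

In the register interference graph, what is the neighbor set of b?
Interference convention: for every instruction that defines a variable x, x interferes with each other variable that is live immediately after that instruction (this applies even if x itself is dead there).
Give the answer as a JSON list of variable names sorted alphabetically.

def/use:
  n0: {b,m} / ∅
  n1: {b} / {b}
  n2: {a,b} / {b}
  n3: {b,m} / {b,m}
  n4: {g,h} / {m}
  n5: {b,m} / {m}

Liveness:
  n0 li=∅ lo={b,m}
  n1 li={b,m} lo={m}
  n2 li={b,m} lo={b,m}
  n3 li={b,m} lo={b,m}
  n4 li={m} lo={m}
  n5 li={m} lo=∅

Conflict graph:
  a↔{b,m}
  b↔{a,m}
  g↔{m}
  h↔{m}
  m↔{a,b,g,h}

N(b) = ["a", "m"]

Answer: ["a", "m"]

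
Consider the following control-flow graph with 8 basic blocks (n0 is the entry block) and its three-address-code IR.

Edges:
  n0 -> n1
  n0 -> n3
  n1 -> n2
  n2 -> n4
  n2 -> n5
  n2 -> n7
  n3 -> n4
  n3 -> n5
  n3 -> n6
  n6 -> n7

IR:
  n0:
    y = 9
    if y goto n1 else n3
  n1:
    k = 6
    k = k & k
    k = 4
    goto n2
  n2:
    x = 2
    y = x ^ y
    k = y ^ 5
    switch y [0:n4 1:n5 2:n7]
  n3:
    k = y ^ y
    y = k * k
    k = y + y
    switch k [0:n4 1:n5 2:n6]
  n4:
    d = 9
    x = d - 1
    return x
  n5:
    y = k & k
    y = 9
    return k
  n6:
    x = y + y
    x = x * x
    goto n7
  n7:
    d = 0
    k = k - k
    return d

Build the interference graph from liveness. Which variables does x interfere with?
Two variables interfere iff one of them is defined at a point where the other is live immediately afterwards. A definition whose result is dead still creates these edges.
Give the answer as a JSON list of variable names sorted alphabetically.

def/use:
  n0: def={y} ue=∅
  n1: def={k} ue=∅
  n2: def={k,x,y} ue={y}
  n3: def={k,y} ue={y}
  n4: def={d,x} ue=∅
  n5: def={y} ue={k}
  n6: def={x} ue={y}
  n7: def={d,k} ue={k}

Live sets:
  n0: in=∅ out={y}
  n1: in={y} out={y}
  n2: in={y} out={k}
  n3: in={y} out={k,y}
  n4: in=∅ out=∅
  n5: in={k} out=∅
  n6: in={k,y} out={k}
  n7: in={k} out=∅

Interference:
  d↔{k}
  k↔{d,x,y}
  x↔{k,y}
  y↔{k,x}

N(x) = ["k", "y"]

Answer: ["k", "y"]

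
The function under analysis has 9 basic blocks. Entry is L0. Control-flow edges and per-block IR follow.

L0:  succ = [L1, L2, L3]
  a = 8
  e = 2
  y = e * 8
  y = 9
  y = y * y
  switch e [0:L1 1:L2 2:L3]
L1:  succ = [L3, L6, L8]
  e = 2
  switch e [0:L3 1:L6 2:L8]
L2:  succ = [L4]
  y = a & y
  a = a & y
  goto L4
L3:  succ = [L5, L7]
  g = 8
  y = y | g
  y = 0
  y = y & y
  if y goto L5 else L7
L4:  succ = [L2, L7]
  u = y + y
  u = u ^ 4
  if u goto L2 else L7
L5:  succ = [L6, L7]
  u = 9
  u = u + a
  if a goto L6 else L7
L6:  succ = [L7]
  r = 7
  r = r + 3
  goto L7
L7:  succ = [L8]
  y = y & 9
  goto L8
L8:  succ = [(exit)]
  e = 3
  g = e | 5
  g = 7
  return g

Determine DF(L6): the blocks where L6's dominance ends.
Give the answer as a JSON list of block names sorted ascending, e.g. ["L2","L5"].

Answer: ["L7"]

Analysis:
idom tree: L1←L0 L2←L0 L3←L0 L4←L2 L5←L3 L6←L0 L7←L0 L8←L0
Dom at joins:
  L2: preds {L0,L4}: {L0} ∩ {L0,L2,L4} = {L0}; idom=L0
  L3: preds {L0,L1}: {L0} ∩ {L0,L1} = {L0}; idom=L0
  L6: preds {L1,L5}: {L0,L1} ∩ {L0,L3,L5} = {L0}; idom=L0
  L7: preds {L3,L4,L5,L6}: {L0,L3} ∩ {L0,L2,L4} ∩ {L0,L3,L5} ∩ {L0,L6} = {L0}; idom=L0
  L8: preds {L1,L7}: {L0,L1} ∩ {L0,L7} = {L0}; idom=L0

DF walk-up:
  join L2 pred L0: · stop@L0
  join L2 pred L4: L4→L2 stop@L0
  join L3 pred L0: · stop@L0
  join L3 pred L1: L1 stop@L0
  join L6 pred L1: L1 stop@L0
  join L6 pred L5: L5→L3 stop@L0
  join L7 pred L3: L3 stop@L0
  join L7 pred L4: L4→L2 stop@L0
  join L7 pred L5: L5→L3 stop@L0
  join L7 pred L6: L6 stop@L0
  join L8 pred L1: L1 stop@L0
  join L8 pred L7: L7 stop@L0
  DF(L0)=∅
  DF(L1)={L3,L6,L8}
  DF(L2)={L2,L7}
  DF(L3)={L6,L7}
  DF(L4)={L2,L7}
  DF(L5)={L6,L7}
  DF(L6)={L7}
  DF(L7)={L8}
  DF(L8)=∅

DF(L6) = ["L7"]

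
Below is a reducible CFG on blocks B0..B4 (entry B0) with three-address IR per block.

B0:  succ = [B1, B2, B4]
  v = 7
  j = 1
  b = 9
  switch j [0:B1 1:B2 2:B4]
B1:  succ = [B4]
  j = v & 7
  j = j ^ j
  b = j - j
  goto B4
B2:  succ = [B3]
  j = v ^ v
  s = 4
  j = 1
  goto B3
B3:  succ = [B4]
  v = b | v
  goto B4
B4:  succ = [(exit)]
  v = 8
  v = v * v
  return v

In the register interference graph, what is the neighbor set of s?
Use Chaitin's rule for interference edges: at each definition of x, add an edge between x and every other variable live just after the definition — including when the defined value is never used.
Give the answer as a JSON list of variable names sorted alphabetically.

Answer: ["b", "v"]

Derivation:
Per-block:
  B0 def {b,j,v} use ∅
  B1 def {b,j} use {v}
  B2 def {j,s} use {v}
  B3 def {v} use {b,v}
  B4 def {v} use ∅

Liveness:
  live B0: ∅→{b,v}
  live B1: {v}→∅
  live B2: {b,v}→{b,v}
  live B3: {b,v}→∅
  live B4: ∅→∅

Interference:
  b: {j,s,v}
  j: {b,v}
  s: {b,v}
  v: {b,j,s}

N(s) = ["b", "v"]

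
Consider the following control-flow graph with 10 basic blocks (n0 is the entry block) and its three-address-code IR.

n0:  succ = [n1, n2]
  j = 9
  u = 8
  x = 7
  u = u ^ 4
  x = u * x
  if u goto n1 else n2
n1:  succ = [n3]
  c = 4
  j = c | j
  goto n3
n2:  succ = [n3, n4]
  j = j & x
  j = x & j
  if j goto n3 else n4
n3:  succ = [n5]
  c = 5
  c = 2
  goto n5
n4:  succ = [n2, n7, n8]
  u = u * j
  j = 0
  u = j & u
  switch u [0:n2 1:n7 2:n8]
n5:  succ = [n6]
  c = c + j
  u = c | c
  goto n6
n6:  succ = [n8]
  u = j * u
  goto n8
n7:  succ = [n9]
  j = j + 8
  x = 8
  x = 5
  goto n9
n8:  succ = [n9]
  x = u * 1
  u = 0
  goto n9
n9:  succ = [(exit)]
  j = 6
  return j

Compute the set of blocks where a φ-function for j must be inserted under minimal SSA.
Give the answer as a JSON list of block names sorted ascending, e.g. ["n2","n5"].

idom tree: n1←n0 n2←n0 n3←n0 n4←n2 n5←n3 n6←n5 n7←n4 n8←n0 n9←n0
Dom at joins:
  n2: preds {n0,n4}: {n0} ∩ {n0,n2,n4} = {n0}; idom=n0
  n3: preds {n1,n2}: {n0,n1} ∩ {n0,n2} = {n0}; idom=n0
  n8: preds {n4,n6}: {n0,n2,n4} ∩ {n0,n3,n5,n6} = {n0}; idom=n0
  n9: preds {n7,n8}: {n0,n2,n4,n7} ∩ {n0,n8} = {n0}; idom=n0

DF derivation:
  n2←n0: walk · to n0
  n2←n4: walk n4→n2 to n0
  n3←n1: walk n1 to n0
  n3←n2: walk n2 to n0
  n8←n4: walk n4→n2 to n0
  n8←n6: walk n6→n5→n3 to n0
  n9←n7: walk n7→n4→n2 to n0
  n9←n8: walk n8 to n0
  n0: DF=∅
  n1: DF={n3}
  n2: DF={n2,n3,n8,n9}
  n3: DF={n8}
  n4: DF={n2,n8,n9}
  n5: DF={n8}
  n6: DF={n8}
  n7: DF={n9}
  n8: DF={n9}
  n9: DF=∅

φ for j: defs {n0,n1,n2,n4,n7,n9}
  DF⁺ = {n2,n3,n8,n9}

Answer: ["n2", "n3", "n8", "n9"]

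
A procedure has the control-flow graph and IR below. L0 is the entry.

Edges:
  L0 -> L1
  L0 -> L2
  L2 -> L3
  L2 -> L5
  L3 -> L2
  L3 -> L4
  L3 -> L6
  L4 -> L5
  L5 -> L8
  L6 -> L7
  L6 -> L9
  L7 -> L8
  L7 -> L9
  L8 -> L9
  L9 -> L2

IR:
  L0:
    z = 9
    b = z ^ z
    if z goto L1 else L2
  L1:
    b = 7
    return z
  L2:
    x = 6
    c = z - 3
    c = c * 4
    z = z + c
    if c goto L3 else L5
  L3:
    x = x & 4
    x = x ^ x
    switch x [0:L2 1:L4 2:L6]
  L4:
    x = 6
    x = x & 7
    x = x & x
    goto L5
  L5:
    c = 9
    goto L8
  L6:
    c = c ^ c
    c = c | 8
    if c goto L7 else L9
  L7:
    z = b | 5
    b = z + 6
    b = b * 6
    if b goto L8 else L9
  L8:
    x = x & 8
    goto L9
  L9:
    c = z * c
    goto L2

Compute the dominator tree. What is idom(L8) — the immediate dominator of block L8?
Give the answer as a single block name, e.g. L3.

Answer: L2

Derivation:
idom tree: L1←L0 L2←L0 L3←L2 L4←L3 L5←L2 L6←L3 L7←L6 L8←L2 L9←L2
Dom∩ at merges:
  L2: preds {L0,L3,L9}: {L0} ∩ {L0,L2,L3} ∩ {L0,L2,L9} = {L0}; idom=L0
  L5: preds {L2,L4}: {L0,L2} ∩ {L0,L2,L3,L4} = {L0,L2}; idom=L2
  L8: preds {L5,L7}: {L0,L2,L5} ∩ {L0,L2,L3,L6,L7} = {L0,L2}; idom=L2
  L9: preds {L6,L7,L8}: {L0,L2,L3,L6} ∩ {L0,L2,L3,L6,L7} ∩ {L0,L2,L8} = {L0,L2}; idom=L2

idom(L8) = L2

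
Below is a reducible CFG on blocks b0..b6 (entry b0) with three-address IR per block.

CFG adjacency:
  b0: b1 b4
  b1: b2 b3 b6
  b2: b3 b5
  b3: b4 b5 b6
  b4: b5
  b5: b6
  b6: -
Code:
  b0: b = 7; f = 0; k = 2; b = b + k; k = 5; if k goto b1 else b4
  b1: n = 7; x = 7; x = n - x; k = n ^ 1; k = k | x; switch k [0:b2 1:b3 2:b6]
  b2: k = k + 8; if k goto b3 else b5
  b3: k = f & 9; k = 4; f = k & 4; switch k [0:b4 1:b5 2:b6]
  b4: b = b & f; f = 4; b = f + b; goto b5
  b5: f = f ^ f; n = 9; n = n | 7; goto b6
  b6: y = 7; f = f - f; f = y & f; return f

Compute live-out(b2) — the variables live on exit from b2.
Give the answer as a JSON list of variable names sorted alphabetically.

Per-block:
  b0 def {b,f,k} use ∅
  b1 def {k,n,x} use ∅
  b2 def {k} use {k}
  b3 def {f,k} use {f}
  b4 def {b,f} use {b,f}
  b5 def {f,n} use {f}
  b6 def {f,y} use {f}

Liveness:
  b0: in=∅ out={b,f}
  b1: in={b,f} out={b,f,k}
  b2: in={b,f,k} out={b,f}
  b3: in={b,f} out={b,f}
  b4: in={b,f} out={f}
  b5: in={f} out={f}
  b6: in={f} out=∅

live-out(b2) = ["b", "f"]

Answer: ["b", "f"]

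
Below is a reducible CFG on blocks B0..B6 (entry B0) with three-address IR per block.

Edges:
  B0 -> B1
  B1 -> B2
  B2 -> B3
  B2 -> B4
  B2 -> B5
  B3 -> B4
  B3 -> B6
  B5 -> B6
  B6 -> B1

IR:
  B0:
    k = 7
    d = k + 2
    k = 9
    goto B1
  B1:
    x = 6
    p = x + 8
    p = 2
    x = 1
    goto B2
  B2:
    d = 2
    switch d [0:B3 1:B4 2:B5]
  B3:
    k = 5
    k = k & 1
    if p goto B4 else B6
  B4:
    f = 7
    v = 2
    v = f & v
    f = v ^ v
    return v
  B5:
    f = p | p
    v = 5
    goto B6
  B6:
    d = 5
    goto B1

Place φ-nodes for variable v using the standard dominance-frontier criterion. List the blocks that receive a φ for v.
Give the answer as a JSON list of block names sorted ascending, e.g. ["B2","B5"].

Answer: ["B1", "B6"]

Analysis:
idom tree: B1←B0 B2←B1 B3←B2 B4←B2 B5←B2 B6←B2
Join-block Dom:
  B1: preds {B0,B6}: {B0} ∩ {B0,B1,B2,B6} = {B0}; idom=B0
  B4: preds {B2,B3}: {B0,B1,B2} ∩ {B0,B1,B2,B3} = {B0,B1,B2}; idom=B2
  B6: preds {B3,B5}: {B0,B1,B2,B3} ∩ {B0,B1,B2,B5} = {B0,B1,B2}; idom=B2

DF derivation:
  join B1 pred B0: · stop@B0
  join B1 pred B6: B6→B2→B1 stop@B0
  join B4 pred B2: · stop@B2
  join B4 pred B3: B3 stop@B2
  join B6 pred B3: B3 stop@B2
  join B6 pred B5: B5 stop@B2
  B0: DF=∅
  B1: DF={B1}
  B2: DF={B1}
  B3: DF={B4,B6}
  B4: DF=∅
  B5: DF={B6}
  B6: DF={B1}

φ for v: defs {B4,B5}
  DF⁺ = {B1,B6}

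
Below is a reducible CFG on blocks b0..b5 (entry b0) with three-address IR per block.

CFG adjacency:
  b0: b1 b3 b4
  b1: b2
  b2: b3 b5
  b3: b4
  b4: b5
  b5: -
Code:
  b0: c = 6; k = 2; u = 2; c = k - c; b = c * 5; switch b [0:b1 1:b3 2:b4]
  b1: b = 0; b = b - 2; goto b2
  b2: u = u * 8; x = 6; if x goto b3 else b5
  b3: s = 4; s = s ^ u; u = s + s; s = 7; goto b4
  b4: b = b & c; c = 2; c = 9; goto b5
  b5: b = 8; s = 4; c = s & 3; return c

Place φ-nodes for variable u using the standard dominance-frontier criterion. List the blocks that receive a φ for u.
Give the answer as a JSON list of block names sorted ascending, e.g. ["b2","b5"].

Answer: ["b3", "b4", "b5"]

Working:
idom tree: b1←b0 b2←b1 b3←b0 b4←b0 b5←b0
Dom at joins:
  b3: preds {b0,b2}: {b0} ∩ {b0,b1,b2} = {b0}; idom=b0
  b4: preds {b0,b3}: {b0} ∩ {b0,b3} = {b0}; idom=b0
  b5: preds {b2,b4}: {b0,b1,b2} ∩ {b0,b4} = {b0}; idom=b0

Frontier:
  b3←b0: walk · to b0
  b3←b2: walk b2→b1 to b0
  b4←b0: walk · to b0
  b4←b3: walk b3 to b0
  b5←b2: walk b2→b1 to b0
  b5←b4: walk b4 to b0
  b0 → ∅
  b1 → {b3,b5}
  b2 → {b3,b5}
  b3 → {b4}
  b4 → {b5}
  b5 → ∅

φ for u: defs {b0,b2,b3}
  DF⁺ = {b3,b4,b5}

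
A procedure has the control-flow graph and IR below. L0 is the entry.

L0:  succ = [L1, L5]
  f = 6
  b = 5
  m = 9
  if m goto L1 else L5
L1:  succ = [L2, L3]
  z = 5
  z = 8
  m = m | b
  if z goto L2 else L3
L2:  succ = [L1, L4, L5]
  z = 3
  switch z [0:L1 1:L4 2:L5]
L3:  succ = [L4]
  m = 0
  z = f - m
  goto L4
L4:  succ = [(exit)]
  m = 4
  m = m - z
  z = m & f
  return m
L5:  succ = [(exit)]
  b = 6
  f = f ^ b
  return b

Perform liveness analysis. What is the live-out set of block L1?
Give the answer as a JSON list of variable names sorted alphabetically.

Block summaries:
  L0: {b,f,m} / ∅
  L1: {m,z} / {b,m}
  L2: {z} / ∅
  L3: {m,z} / {f}
  L4: {m,z} / {f,z}
  L5: {b,f} / {f}

Liveness:
  live L0: ∅→{b,f,m}
  live L1: {b,f,m}→{b,f,m}
  live L2: {b,f,m}→{b,f,m,z}
  live L3: {f}→{f,z}
  live L4: {f,z}→∅
  live L5: {f}→∅

live-out(L1) = ["b", "f", "m"]

Answer: ["b", "f", "m"]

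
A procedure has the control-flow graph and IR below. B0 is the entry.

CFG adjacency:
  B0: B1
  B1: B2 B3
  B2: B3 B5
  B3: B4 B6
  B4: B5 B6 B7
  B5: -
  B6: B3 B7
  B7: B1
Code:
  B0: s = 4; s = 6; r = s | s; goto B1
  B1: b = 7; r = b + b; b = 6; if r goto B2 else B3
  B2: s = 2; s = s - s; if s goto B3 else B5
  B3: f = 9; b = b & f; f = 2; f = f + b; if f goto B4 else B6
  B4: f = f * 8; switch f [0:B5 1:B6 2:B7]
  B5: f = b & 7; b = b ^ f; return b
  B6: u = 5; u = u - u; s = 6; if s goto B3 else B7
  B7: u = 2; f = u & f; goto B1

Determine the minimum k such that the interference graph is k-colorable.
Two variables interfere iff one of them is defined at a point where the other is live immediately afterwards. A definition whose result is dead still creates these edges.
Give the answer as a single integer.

Per-block:
  B0: def={r,s} ue=∅
  B1: def={b,r} ue=∅
  B2: def={s} ue=∅
  B3: def={b,f} ue={b}
  B4: def={f} ue={f}
  B5: def={b,f} ue={b}
  B6: def={s,u} ue=∅
  B7: def={f,u} ue={f}

Liveness:
  B0: in=∅ out=∅
  B1: in=∅ out={b}
  B2: in={b} out={b}
  B3: in={b} out={b,f}
  B4: in={b,f} out={b,f}
  B5: in={b} out=∅
  B6: in={b,f} out={b,f}
  B7: in={f} out=∅

Conflict graph:
  b: {f,r,s,u}
  f: {b,s,u}
  r: {b}
  s: {b,f}
  u: {b,f}

Chromatic number:
  lower bound: {b,f,s} mutually conflict ⇒ χ ≥ 3
  3-colouring: r0={b}  r1={f,r}  r2={s,u}
  χ = 3

Answer: 3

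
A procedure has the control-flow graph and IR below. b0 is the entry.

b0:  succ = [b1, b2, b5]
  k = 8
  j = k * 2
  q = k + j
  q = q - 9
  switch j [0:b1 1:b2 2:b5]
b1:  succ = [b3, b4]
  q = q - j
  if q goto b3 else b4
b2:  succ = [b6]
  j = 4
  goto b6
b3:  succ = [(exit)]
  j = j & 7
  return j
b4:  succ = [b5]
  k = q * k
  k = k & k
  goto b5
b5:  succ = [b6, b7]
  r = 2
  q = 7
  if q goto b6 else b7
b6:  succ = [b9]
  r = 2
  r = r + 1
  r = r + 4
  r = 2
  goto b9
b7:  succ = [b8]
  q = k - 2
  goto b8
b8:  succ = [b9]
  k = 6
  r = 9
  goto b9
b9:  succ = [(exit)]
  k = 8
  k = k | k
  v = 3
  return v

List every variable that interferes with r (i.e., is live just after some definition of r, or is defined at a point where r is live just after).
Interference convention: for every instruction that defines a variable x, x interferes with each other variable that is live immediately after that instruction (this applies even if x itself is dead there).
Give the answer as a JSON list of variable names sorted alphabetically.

Answer: ["k"]

Analysis:
def/use:
  b0 def {j,k,q} use ∅
  b1 def {q} use {j,q}
  b2 def {j} use ∅
  b3 def {j} use {j}
  b4 def {k} use {k,q}
  b5 def {q,r} use ∅
  b6 def {r} use ∅
  b7 def {q} use {k}
  b8 def {k,r} use ∅
  b9 def {k,v} use ∅

Backward fixpoint:
  b0 li=∅ lo={j,k,q}
  b1 li={j,k,q} lo={j,k,q}
  b2 li=∅ lo=∅
  b3 li={j} lo=∅
  b4 li={k,q} lo={k}
  b5 li={k} lo={k}
  b6 li=∅ lo=∅
  b7 li={k} lo=∅
  b8 li=∅ lo=∅
  b9 li=∅ lo=∅

Interfere edges:
  j↔{k,q}
  k↔{j,q,r}
  q↔{j,k}
  r↔{k}
  v↔∅

N(r) = ["k"]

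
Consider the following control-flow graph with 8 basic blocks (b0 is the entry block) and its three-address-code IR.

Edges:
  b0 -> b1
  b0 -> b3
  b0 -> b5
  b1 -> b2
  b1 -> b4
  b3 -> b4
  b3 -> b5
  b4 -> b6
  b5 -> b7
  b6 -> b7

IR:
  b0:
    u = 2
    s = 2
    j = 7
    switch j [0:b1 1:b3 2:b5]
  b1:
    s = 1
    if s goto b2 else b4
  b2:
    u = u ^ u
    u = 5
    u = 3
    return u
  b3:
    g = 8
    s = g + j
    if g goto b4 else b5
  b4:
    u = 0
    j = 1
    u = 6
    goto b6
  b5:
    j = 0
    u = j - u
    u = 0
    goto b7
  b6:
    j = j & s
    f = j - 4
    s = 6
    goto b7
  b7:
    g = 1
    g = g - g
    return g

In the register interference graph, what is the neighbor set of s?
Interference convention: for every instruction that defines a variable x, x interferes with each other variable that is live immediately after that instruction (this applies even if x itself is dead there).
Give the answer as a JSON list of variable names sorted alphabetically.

Answer: ["g", "j", "u"]

Analysis:
Per-block:
  b0: def={j,s,u} ue=∅
  b1: def={s} ue=∅
  b2: def={u} ue={u}
  b3: def={g,s} ue={j}
  b4: def={j,u} ue=∅
  b5: def={j,u} ue={u}
  b6: def={f,j,s} ue={j,s}
  b7: def={g} ue=∅

Backward fixpoint:
  b0 li=∅ lo={j,u}
  b1 li={u} lo={s,u}
  b2 li={u} lo=∅
  b3 li={j,u} lo={s,u}
  b4 li={s} lo={j,s}
  b5 li={u} lo=∅
  b6 li={j,s} lo=∅
  b7 li=∅ lo=∅

Interference:
  f: ∅
  g: {j,s,u}
  j: {g,s,u}
  s: {g,j,u}
  u: {g,j,s}

N(s) = ["g", "j", "u"]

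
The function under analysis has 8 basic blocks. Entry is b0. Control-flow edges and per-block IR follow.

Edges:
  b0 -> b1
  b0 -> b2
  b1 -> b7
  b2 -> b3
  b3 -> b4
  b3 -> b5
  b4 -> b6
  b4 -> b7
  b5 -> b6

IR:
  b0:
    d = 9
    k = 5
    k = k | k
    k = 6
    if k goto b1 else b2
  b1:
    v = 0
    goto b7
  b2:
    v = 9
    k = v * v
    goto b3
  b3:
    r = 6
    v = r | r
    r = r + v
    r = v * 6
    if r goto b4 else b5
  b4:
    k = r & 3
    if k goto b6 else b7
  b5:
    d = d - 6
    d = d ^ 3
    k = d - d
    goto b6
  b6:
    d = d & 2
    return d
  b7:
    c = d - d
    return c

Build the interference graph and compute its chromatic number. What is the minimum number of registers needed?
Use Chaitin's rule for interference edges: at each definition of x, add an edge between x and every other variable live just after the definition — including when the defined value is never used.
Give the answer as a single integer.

Answer: 3

Derivation:
Per-block:
  b0: def={d,k} ue=∅
  b1: def={v} ue=∅
  b2: def={k,v} ue=∅
  b3: def={r,v} ue=∅
  b4: def={k} ue={r}
  b5: def={d,k} ue={d}
  b6: def={d} ue={d}
  b7: def={c} ue={d}

Liveness:
  b0: in=∅ out={d}
  b1: in={d} out={d}
  b2: in={d} out={d}
  b3: in={d} out={d,r}
  b4: in={d,r} out={d}
  b5: in={d} out={d}
  b6: in={d} out=∅
  b7: in={d} out=∅

Interfere edges:
  c↔∅
  d↔{k,r,v}
  k↔{d}
  r↔{d,v}
  v↔{d,r}

Colouring:
  lower bound: {d,r,v} mutually conflict ⇒ χ ≥ 3
  assign c→c0 d→c0 k→c1 r→c1 v→c2 — no edge inside a register ⇒ χ ≤ 3
  χ = 3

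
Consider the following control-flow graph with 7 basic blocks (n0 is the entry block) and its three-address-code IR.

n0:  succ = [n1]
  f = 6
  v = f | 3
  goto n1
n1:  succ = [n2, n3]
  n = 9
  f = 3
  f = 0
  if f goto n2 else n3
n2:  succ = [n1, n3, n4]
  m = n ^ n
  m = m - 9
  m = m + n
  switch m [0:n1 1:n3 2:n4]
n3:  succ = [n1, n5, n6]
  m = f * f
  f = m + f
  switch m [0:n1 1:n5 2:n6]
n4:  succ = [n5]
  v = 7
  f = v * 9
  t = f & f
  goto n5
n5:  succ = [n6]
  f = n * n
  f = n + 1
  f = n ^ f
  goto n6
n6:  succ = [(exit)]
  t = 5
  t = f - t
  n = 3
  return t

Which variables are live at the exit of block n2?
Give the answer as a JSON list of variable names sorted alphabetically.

Block summaries:
  n0: def={f,v} ue=∅
  n1: def={f,n} ue=∅
  n2: def={m} ue={n}
  n3: def={f,m} ue={f}
  n4: def={f,t,v} ue=∅
  n5: def={f} ue={n}
  n6: def={n,t} ue={f}

Live sets:
  live n0: ∅→∅
  live n1: ∅→{f,n}
  live n2: {f,n}→{f,n}
  live n3: {f,n}→{f,n}
  live n4: {n}→{n}
  live n5: {n}→{f}
  live n6: {f}→∅

live-out(n2) = ["f", "n"]

Answer: ["f", "n"]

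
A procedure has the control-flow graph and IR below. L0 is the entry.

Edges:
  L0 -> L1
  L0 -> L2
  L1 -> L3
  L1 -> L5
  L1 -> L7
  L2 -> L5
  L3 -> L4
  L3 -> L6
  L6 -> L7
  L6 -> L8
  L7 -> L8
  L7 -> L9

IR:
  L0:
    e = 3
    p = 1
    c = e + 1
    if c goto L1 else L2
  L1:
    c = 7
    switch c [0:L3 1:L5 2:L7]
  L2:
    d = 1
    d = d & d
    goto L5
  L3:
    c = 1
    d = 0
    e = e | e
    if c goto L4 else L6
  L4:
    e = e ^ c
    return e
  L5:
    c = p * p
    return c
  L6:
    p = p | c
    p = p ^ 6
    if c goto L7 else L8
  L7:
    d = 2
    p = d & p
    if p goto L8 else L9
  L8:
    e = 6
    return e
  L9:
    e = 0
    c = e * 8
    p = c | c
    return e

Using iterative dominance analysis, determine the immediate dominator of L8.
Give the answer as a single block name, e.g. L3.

idom tree: L1←L0 L2←L0 L3←L1 L4←L3 L5←L0 L6←L3 L7←L1 L8←L1 L9←L7
Dom at joins:
  L5: preds {L1,L2}: {L0,L1} ∩ {L0,L2} = {L0}; idom=L0
  L7: preds {L1,L6}: {L0,L1} ∩ {L0,L1,L3,L6} = {L0,L1}; idom=L1
  L8: preds {L6,L7}: {L0,L1,L3,L6} ∩ {L0,L1,L7} = {L0,L1}; idom=L1

idom(L8) = L1

Answer: L1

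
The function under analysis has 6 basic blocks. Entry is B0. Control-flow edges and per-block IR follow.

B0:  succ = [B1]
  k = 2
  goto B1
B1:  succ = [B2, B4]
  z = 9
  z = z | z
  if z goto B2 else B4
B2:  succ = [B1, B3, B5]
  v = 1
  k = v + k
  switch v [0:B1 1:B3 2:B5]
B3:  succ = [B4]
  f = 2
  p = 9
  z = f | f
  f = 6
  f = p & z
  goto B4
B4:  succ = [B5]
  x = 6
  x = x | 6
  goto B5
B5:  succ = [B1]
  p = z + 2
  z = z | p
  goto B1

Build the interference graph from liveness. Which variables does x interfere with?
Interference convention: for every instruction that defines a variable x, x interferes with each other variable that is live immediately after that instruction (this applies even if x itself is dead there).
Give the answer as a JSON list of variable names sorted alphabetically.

def/use:
  B0 def {k} use ∅
  B1 def {z} use ∅
  B2 def {k,v} use {k}
  B3 def {f,p,z} use ∅
  B4 def {x} use ∅
  B5 def {p,z} use {z}

Liveness:
  B0: in=∅ out={k}
  B1: in={k} out={k,z}
  B2: in={k,z} out={k,z}
  B3: in={k} out={k,z}
  B4: in={k,z} out={k,z}
  B5: in={k,z} out={k}

Conflict graph:
  f — {k,p,z}
  k — {f,p,v,x,z}
  p — {f,k,z}
  v — {k,z}
  x — {k,z}
  z — {f,k,p,v,x}

N(x) = ["k", "z"]

Answer: ["k", "z"]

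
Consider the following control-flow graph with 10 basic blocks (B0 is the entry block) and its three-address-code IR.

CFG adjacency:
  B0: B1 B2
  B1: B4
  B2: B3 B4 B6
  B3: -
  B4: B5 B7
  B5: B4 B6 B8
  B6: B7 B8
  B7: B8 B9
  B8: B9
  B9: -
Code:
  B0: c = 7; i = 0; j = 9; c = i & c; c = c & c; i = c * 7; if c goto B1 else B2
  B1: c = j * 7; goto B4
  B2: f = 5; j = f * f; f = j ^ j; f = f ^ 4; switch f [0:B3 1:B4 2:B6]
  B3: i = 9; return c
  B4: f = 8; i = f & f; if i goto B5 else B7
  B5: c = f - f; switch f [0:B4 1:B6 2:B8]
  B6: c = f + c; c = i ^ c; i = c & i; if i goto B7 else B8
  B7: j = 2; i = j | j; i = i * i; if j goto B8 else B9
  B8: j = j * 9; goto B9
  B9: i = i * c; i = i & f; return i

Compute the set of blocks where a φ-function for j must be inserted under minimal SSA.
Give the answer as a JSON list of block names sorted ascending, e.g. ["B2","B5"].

idom tree: B1←B0 B2←B0 B3←B2 B4←B0 B5←B4 B6←B0 B7←B0 B8←B0 B9←B0
Dom at joins:
  B4: preds {B1,B2,B5}: {B0,B1} ∩ {B0,B2} ∩ {B0,B4,B5} = {B0}; idom=B0
  B6: preds {B2,B5}: {B0,B2} ∩ {B0,B4,B5} = {B0}; idom=B0
  B7: preds {B4,B6}: {B0,B4} ∩ {B0,B6} = {B0}; idom=B0
  B8: preds {B5,B6,B7}: {B0,B4,B5} ∩ {B0,B6} ∩ {B0,B7} = {B0}; idom=B0
  B9: preds {B7,B8}: {B0,B7} ∩ {B0,B8} = {B0}; idom=B0

DF walk-up:
  B4←B1: walk B1 to B0
  B4←B2: walk B2 to B0
  B4←B5: walk B5→B4 to B0
  B6←B2: walk B2 to B0
  B6←B5: walk B5→B4 to B0
  B7←B4: walk B4 to B0
  B7←B6: walk B6 to B0
  B8←B5: walk B5→B4 to B0
  B8←B6: walk B6 to B0
  B8←B7: walk B7 to B0
  B9←B7: walk B7 to B0
  B9←B8: walk B8 to B0
  B0: DF=∅
  B1: DF={B4}
  B2: DF={B4,B6}
  B3: DF=∅
  B4: DF={B4,B6,B7,B8}
  B5: DF={B4,B6,B8}
  B6: DF={B7,B8}
  B7: DF={B8,B9}
  B8: DF={B9}
  B9: DF=∅

φ for j: defs {B0,B2,B7,B8}
  DF⁺ = {B4,B6,B7,B8,B9}

Answer: ["B4", "B6", "B7", "B8", "B9"]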